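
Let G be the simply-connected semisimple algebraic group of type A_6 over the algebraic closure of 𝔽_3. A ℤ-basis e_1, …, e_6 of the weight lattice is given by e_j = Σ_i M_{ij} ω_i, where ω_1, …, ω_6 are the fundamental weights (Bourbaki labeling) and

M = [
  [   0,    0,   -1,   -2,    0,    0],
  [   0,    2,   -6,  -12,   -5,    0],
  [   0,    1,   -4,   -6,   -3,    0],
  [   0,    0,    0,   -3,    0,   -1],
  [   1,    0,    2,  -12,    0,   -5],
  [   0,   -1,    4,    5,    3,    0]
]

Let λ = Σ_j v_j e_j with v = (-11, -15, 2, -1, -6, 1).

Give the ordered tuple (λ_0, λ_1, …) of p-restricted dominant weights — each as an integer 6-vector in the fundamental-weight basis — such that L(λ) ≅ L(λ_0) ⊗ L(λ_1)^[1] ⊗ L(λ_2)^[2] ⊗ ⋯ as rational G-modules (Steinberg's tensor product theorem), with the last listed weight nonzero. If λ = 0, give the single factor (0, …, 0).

((0, 0, 1, 2, 0, 0),)

Compute c_i = Σ_j M_{ij} v_j with v = (-11, -15, 2, -1, -6, 1):
  c_1 = 0*-11 + 0*-15 + -1*2 + -2*-1 + 0*-6 + 0*1 = 0
  c_2 = 0*-11 + 2*-15 + -6*2 + -12*-1 + -5*-6 + 0*1 = 0
  c_3 = 0*-11 + 1*-15 + -4*2 + -6*-1 + -3*-6 + 0*1 = 1
  c_4 = 0*-11 + 0*-15 + 0*2 + -3*-1 + 0*-6 + -1*1 = 2
  c_5 = 1*-11 + 0*-15 + 2*2 + -12*-1 + 0*-6 + -5*1 = 0
  c_6 = 0*-11 + -1*-15 + 4*2 + 5*-1 + 3*-6 + 0*1 = 0
Expand coordinatewise in base 3:
  c_1 = 0
  c_2 = 0
  c_3 = 1 = 1·3^0
  c_4 = 2 = 2·3^0
  c_5 = 0
  c_6 = 0
p-restricted factor λ_0 = (0, 0, 1, 2, 0, 0)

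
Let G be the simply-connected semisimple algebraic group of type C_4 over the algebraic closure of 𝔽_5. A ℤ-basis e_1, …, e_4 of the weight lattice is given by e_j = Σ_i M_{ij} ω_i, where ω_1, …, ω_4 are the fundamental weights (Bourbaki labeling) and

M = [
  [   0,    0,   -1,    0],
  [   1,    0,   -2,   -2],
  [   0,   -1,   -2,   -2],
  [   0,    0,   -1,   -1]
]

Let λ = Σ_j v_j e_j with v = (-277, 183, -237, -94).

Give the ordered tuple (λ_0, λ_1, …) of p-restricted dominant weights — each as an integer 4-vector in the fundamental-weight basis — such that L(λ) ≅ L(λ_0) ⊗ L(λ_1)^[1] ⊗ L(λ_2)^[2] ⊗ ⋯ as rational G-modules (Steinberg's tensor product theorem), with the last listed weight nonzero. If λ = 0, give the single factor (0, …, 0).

((2, 0, 4, 1), (2, 2, 0, 1), (4, 0, 4, 3), (1, 3, 3, 2))

ω-coordinates c = M·v, v = (-277, 183, -237, -94):
  c_1 = (0)·(-277) + 0·183 + (-1)·(-237) + (0)·(-94) = 237
  c_2 = (1)·(-277) + 0·183 + (-2)·(-237) + (-2)·(-94) = 385
  c_3 = (0)·(-277) + (-1)·(183) + (-2)·(-237) + (-2)·(-94) = 479
  c_4 = (0)·(-277) + 0·183 + (-1)·(-237) + (-1)·(-94) = 331
p = 5; digits c_i = Σ_j d_{ij}·5^j, 0 ≤ d_{ij} < 5:
  c_1 = 237 = 2·5^0 + 2·5^1 + 4·5^2 + 1·5^3
  c_2 = 385 = 0·5^0 + 2·5^1 + 0·5^2 + 3·5^3
  c_3 = 479 = 4·5^0 + 0·5^1 + 4·5^2 + 3·5^3
  c_4 = 331 = 1·5^0 + 1·5^1 + 3·5^2 + 2·5^3
p-restricted factor λ_0 = (2, 0, 4, 1)
p-restricted factor λ_1 = (2, 2, 0, 1)
p-restricted factor λ_2 = (4, 0, 4, 3)
p-restricted factor λ_3 = (1, 3, 3, 2)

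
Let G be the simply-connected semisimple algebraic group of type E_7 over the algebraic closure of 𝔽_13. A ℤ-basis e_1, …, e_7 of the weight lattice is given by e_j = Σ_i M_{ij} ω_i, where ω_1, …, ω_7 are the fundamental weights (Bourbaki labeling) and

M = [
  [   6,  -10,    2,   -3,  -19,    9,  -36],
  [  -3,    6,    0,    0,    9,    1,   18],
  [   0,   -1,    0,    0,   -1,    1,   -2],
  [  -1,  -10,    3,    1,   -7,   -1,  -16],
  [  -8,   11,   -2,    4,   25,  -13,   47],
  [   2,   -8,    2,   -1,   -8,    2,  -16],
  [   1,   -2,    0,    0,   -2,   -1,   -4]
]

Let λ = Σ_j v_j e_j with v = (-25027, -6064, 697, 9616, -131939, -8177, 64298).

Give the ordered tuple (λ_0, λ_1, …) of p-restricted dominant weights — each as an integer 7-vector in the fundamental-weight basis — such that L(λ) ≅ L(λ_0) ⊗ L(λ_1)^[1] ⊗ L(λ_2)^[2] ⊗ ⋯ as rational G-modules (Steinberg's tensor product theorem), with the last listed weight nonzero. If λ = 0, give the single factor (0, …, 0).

Compute c_i = Σ_j M_{ij} v_j with v = (-25027, -6064, 697, 9616, -131939, -8177, 64298):
  c_1 = (6)·(-25027) + (-10)·(-6064) + (2)·(697) + (-3)·(9616) + (-19)·(-131939) + (9)·(-8177) + (-36)·(64298) = 1544
  c_2 = (-3)·(-25027) + (6)·(-6064) + (0)·(697) + (0)·(9616) + (9)·(-131939) + (1)·(-8177) + (18)·(64298) = 433
  c_3 = (0)·(-25027) + (-1)·(-6064) + (0)·(697) + (0)·(9616) + (-1)·(-131939) + (1)·(-8177) + (-2)·(64298) = 1230
  c_4 = (-1)·(-25027) + (-10)·(-6064) + (3)·(697) + (1)·(9616) + (-7)·(-131939) + (-1)·(-8177) + (-16)·(64298) = 356
  c_5 = (-8)·(-25027) + (11)·(-6064) + (-2)·(697) + (4)·(9616) + (25)·(-131939) + (-13)·(-8177) + (47)·(64298) = 414
  c_6 = (2)·(-25027) + (-8)·(-6064) + (2)·(697) + (-1)·(9616) + (-8)·(-131939) + (2)·(-8177) + (-16)·(64298) = 626
  c_7 = (1)·(-25027) + (-2)·(-6064) + (0)·(697) + (0)·(9616) + (-2)·(-131939) + (-1)·(-8177) + (-4)·(64298) = 1964
Base-13 expansion of each c_i:
  c_1 = 1544 = 10·13^0 + 1·13^1 + 9·13^2
  c_2 = 433 = 4·13^0 + 7·13^1 + 2·13^2
  c_3 = 1230 = 8·13^0 + 3·13^1 + 7·13^2
  c_4 = 356 = 5·13^0 + 1·13^1 + 2·13^2
  c_5 = 414 = 11·13^0 + 5·13^1 + 2·13^2
  c_6 = 626 = 2·13^0 + 9·13^1 + 3·13^2
  c_7 = 1964 = 1·13^0 + 8·13^1 + 11·13^2
p-restricted factor λ_0 = (10, 4, 8, 5, 11, 2, 1)
p-restricted factor λ_1 = (1, 7, 3, 1, 5, 9, 8)
p-restricted factor λ_2 = (9, 2, 7, 2, 2, 3, 11)

((10, 4, 8, 5, 11, 2, 1), (1, 7, 3, 1, 5, 9, 8), (9, 2, 7, 2, 2, 3, 11))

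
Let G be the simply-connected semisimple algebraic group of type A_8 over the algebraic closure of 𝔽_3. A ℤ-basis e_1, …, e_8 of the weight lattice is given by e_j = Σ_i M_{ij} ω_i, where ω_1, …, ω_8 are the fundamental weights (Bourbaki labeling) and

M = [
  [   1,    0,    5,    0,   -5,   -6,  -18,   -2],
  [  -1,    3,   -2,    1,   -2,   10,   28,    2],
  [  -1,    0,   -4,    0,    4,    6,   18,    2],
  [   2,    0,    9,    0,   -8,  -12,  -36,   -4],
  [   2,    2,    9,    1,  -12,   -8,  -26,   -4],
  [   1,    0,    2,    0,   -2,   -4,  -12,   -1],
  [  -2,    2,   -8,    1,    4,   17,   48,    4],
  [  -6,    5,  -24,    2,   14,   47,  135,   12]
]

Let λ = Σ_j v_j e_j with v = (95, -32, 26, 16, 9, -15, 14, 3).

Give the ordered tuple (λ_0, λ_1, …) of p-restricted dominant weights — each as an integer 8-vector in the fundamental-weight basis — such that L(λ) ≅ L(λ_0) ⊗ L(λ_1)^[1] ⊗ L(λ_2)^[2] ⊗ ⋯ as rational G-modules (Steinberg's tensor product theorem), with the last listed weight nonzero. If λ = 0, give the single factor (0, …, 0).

Compute c_i = Σ_j M_{ij} v_j with v = (95, -32, 26, 16, 9, -15, 14, 3):
  c_1 = 1*95 + 0*-32 + 5*26 + 0*16 + -5*9 + -6*-15 + -18*14 + -2*3 = 12
  c_2 = -1*95 + 3*-32 + -2*26 + 1*16 + -2*9 + 10*-15 + 28*14 + 2*3 = 3
  c_3 = -1*95 + 0*-32 + -4*26 + 0*16 + 4*9 + 6*-15 + 18*14 + 2*3 = 5
  c_4 = 2*95 + 0*-32 + 9*26 + 0*16 + -8*9 + -12*-15 + -36*14 + -4*3 = 16
  c_5 = 2*95 + 2*-32 + 9*26 + 1*16 + -12*9 + -8*-15 + -26*14 + -4*3 = 12
  c_6 = 1*95 + 0*-32 + 2*26 + 0*16 + -2*9 + -4*-15 + -12*14 + -1*3 = 18
  c_7 = -2*95 + 2*-32 + -8*26 + 1*16 + 4*9 + 17*-15 + 48*14 + 4*3 = 19
  c_8 = -6*95 + 5*-32 + -24*26 + 2*16 + 14*9 + 47*-15 + 135*14 + 12*3 = 25
Writing each c_i in base p = 3:
  c_1 = 12 = 0·3^0 + 1·3^1 + 1·3^2
  c_2 = 3 = 0·3^0 + 1·3^1
  c_3 = 5 = 2·3^0 + 1·3^1
  c_4 = 16 = 1·3^0 + 2·3^1 + 1·3^2
  c_5 = 12 = 0·3^0 + 1·3^1 + 1·3^2
  c_6 = 18 = 0·3^0 + 0·3^1 + 2·3^2
  c_7 = 19 = 1·3^0 + 0·3^1 + 2·3^2
  c_8 = 25 = 1·3^0 + 2·3^1 + 2·3^2
λ_0 = (0, 0, 2, 1, 0, 0, 1, 1)
λ_1 = (1, 1, 1, 2, 1, 0, 0, 2)
λ_2 = (1, 0, 0, 1, 1, 2, 2, 2)

((0, 0, 2, 1, 0, 0, 1, 1), (1, 1, 1, 2, 1, 0, 0, 2), (1, 0, 0, 1, 1, 2, 2, 2))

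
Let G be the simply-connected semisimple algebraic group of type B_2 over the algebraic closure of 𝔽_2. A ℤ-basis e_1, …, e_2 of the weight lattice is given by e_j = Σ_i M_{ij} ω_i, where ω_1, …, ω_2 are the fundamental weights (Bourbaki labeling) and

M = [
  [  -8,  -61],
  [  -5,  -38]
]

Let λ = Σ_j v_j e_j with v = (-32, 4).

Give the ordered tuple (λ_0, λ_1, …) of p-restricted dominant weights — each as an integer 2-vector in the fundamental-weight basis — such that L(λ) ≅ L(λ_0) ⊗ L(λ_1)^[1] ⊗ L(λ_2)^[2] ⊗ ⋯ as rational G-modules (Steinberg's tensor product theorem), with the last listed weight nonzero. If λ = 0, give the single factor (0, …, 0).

((0, 0), (0, 0), (1, 0), (1, 1))

Compute c_i = Σ_j M_{ij} v_j with v = (-32, 4):
  c_1 = (-8)·(-32) + (-61)·(4) = 12
  c_2 = (-5)·(-32) + (-38)·(4) = 8
Base-2 expansion of each c_i:
  c_1 = 12 = 0·2^0 + 0·2^1 + 1·2^2 + 1·2^3
  c_2 = 8 = 0·2^0 + 0·2^1 + 0·2^2 + 1·2^3
Factor λ_0 = (0, 0)
Factor λ_1 = (0, 0)
Factor λ_2 = (1, 0)
Factor λ_3 = (1, 1)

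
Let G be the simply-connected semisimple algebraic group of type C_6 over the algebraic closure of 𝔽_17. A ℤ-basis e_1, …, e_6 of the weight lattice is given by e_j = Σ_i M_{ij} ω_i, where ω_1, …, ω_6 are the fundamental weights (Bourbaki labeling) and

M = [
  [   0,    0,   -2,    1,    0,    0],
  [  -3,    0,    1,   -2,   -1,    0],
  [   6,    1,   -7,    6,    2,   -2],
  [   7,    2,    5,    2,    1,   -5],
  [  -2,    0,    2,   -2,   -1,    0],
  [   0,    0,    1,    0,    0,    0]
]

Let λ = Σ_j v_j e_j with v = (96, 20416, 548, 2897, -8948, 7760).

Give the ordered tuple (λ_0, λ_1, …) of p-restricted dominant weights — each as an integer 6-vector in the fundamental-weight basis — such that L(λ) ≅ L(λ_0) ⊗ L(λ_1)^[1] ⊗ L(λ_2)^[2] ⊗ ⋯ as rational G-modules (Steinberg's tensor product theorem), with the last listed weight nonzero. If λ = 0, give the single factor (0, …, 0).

Compute c_i = Σ_j M_{ij} v_j with v = (96, 20416, 548, 2897, -8948, 7760):
  c_1 = 0*96 + 0*20416 + -2*548 + 1*2897 + 0*-8948 + 0*7760 = 1801
  c_2 = -3*96 + 0*20416 + 1*548 + -2*2897 + -1*-8948 + 0*7760 = 3414
  c_3 = 6*96 + 1*20416 + -7*548 + 6*2897 + 2*-8948 + -2*7760 = 1122
  c_4 = 7*96 + 2*20416 + 5*548 + 2*2897 + 1*-8948 + -5*7760 = 2290
  c_5 = -2*96 + 0*20416 + 2*548 + -2*2897 + -1*-8948 + 0*7760 = 4058
  c_6 = 0*96 + 0*20416 + 1*548 + 0*2897 + 0*-8948 + 0*7760 = 548
p = 17; digits c_i = Σ_j d_{ij}·17^j, 0 ≤ d_{ij} < 17:
  c_1 = 1801 = 16·17^0 + 3·17^1 + 6·17^2
  c_2 = 3414 = 14·17^0 + 13·17^1 + 11·17^2
  c_3 = 1122 = 0·17^0 + 15·17^1 + 3·17^2
  c_4 = 2290 = 12·17^0 + 15·17^1 + 7·17^2
  c_5 = 4058 = 12·17^0 + 0·17^1 + 14·17^2
  c_6 = 548 = 4·17^0 + 15·17^1 + 1·17^2
λ_0 = (16, 14, 0, 12, 12, 4)
λ_1 = (3, 13, 15, 15, 0, 15)
λ_2 = (6, 11, 3, 7, 14, 1)

((16, 14, 0, 12, 12, 4), (3, 13, 15, 15, 0, 15), (6, 11, 3, 7, 14, 1))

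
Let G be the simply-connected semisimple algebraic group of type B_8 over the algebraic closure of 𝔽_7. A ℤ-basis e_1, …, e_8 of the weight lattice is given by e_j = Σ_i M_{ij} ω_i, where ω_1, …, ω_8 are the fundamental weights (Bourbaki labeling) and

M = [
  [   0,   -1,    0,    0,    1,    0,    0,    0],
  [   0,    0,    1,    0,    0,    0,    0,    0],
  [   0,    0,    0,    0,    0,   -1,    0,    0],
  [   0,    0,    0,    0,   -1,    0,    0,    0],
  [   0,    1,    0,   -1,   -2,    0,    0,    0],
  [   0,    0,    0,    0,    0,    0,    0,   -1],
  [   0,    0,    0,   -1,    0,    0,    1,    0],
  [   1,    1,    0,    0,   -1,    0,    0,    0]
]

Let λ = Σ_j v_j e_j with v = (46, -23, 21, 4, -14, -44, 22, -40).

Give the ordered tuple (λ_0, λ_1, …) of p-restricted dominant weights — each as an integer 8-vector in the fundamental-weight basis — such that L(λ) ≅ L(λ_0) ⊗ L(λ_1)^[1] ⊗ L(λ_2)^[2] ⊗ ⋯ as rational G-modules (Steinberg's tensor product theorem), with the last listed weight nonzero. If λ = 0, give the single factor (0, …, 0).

In the fundamental-weight basis, λ has coordinates c = M·v (v = (46, -23, 21, 4, -14, -44, 22, -40)):
  c_1 = 0*46 + -1*-23 + 0*21 + 0*4 + 1*-14 + 0*-44 + 0*22 + 0*-40 = 9
  c_2 = 0*46 + 0*-23 + 1*21 + 0*4 + 0*-14 + 0*-44 + 0*22 + 0*-40 = 21
  c_3 = 0*46 + 0*-23 + 0*21 + 0*4 + 0*-14 + -1*-44 + 0*22 + 0*-40 = 44
  c_4 = 0*46 + 0*-23 + 0*21 + 0*4 + -1*-14 + 0*-44 + 0*22 + 0*-40 = 14
  c_5 = 0*46 + 1*-23 + 0*21 + -1*4 + -2*-14 + 0*-44 + 0*22 + 0*-40 = 1
  c_6 = 0*46 + 0*-23 + 0*21 + 0*4 + 0*-14 + 0*-44 + 0*22 + -1*-40 = 40
  c_7 = 0*46 + 0*-23 + 0*21 + -1*4 + 0*-14 + 0*-44 + 1*22 + 0*-40 = 18
  c_8 = 1*46 + 1*-23 + 0*21 + 0*4 + -1*-14 + 0*-44 + 0*22 + 0*-40 = 37
Writing each c_i in base p = 7:
  c_1 = 9 = 2·7^0 + 1·7^1
  c_2 = 21 = 0·7^0 + 3·7^1
  c_3 = 44 = 2·7^0 + 6·7^1
  c_4 = 14 = 0·7^0 + 2·7^1
  c_5 = 1 = 1·7^0
  c_6 = 40 = 5·7^0 + 5·7^1
  c_7 = 18 = 4·7^0 + 2·7^1
  c_8 = 37 = 2·7^0 + 5·7^1
Factor λ_0 = (2, 0, 2, 0, 1, 5, 4, 2)
Factor λ_1 = (1, 3, 6, 2, 0, 5, 2, 5)

((2, 0, 2, 0, 1, 5, 4, 2), (1, 3, 6, 2, 0, 5, 2, 5))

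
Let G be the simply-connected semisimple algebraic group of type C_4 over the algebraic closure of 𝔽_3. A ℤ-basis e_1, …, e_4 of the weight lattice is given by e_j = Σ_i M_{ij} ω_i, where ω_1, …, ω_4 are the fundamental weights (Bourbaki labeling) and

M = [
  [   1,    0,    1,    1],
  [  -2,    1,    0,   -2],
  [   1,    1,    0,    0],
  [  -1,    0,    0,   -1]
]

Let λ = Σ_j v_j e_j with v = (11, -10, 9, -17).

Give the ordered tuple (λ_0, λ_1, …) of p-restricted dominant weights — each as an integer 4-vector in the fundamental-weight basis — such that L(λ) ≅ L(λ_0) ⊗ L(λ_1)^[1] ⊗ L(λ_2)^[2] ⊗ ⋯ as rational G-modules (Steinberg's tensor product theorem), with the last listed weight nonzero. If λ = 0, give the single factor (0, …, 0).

Change of basis e → ω: c = M·v where v = (11, -10, 9, -17):
  c_1 = 1·11 + (0)·(-10) + 1·9 + (1)·(-17) = 3
  c_2 = (-2)·(11) + (1)·(-10) + 0·9 + (-2)·(-17) = 2
  c_3 = 1·11 + (1)·(-10) + 0·9 + (0)·(-17) = 1
  c_4 = (-1)·(11) + (0)·(-10) + 0·9 + (-1)·(-17) = 6
Writing each c_i in base p = 3:
  c_1 = 3 = 0·3^0 + 1·3^1
  c_2 = 2 = 2·3^0
  c_3 = 1 = 1·3^0
  c_4 = 6 = 0·3^0 + 2·3^1
p-restricted factor λ_0 = (0, 2, 1, 0)
p-restricted factor λ_1 = (1, 0, 0, 2)

((0, 2, 1, 0), (1, 0, 0, 2))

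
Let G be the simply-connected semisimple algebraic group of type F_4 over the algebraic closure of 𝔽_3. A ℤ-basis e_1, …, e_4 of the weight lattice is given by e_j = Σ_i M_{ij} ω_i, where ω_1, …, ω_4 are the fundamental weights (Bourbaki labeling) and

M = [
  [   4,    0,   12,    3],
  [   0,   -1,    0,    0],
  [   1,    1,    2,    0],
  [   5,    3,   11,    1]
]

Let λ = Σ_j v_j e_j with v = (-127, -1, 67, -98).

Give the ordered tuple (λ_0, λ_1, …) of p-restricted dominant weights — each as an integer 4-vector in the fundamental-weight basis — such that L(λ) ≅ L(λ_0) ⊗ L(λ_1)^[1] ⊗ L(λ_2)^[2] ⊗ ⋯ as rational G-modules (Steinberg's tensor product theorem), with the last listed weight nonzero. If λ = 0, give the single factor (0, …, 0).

Compute c_i = Σ_j M_{ij} v_j with v = (-127, -1, 67, -98):
  c_1 = 4*-127 + 0*-1 + 12*67 + 3*-98 = 2
  c_2 = 0*-127 + -1*-1 + 0*67 + 0*-98 = 1
  c_3 = 1*-127 + 1*-1 + 2*67 + 0*-98 = 6
  c_4 = 5*-127 + 3*-1 + 11*67 + 1*-98 = 1
Base-3 expansion of each c_i:
  c_1 = 2 = 2·3^0
  c_2 = 1 = 1·3^0
  c_3 = 6 = 0·3^0 + 2·3^1
  c_4 = 1 = 1·3^0
p-restricted factor λ_0 = (2, 1, 0, 1)
p-restricted factor λ_1 = (0, 0, 2, 0)

((2, 1, 0, 1), (0, 0, 2, 0))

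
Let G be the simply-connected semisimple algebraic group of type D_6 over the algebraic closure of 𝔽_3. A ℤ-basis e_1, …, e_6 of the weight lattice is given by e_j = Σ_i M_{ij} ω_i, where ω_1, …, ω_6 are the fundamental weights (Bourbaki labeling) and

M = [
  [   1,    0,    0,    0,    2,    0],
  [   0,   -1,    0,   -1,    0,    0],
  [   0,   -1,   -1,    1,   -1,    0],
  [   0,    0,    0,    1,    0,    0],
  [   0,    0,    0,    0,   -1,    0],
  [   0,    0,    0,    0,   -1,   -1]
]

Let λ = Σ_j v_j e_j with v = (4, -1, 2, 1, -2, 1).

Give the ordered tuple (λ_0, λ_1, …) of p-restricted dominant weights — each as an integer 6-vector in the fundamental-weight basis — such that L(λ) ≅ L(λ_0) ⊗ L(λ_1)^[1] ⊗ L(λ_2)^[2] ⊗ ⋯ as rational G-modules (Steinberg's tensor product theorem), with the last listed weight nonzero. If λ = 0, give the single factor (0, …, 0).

((0, 0, 2, 1, 2, 1),)

Change of basis e → ω: c = M·v where v = (4, -1, 2, 1, -2, 1):
  c_1 = 1·4 + (0)·(-1) + 0·2 + 0·1 + (2)·(-2) + 0·1 = 0
  c_2 = 0·4 + (-1)·(-1) + 0·2 + (-1)·(1) + (0)·(-2) + 0·1 = 0
  c_3 = 0·4 + (-1)·(-1) + (-1)·(2) + 1·1 + (-1)·(-2) + 0·1 = 2
  c_4 = 0·4 + (0)·(-1) + 0·2 + 1·1 + (0)·(-2) + 0·1 = 1
  c_5 = 0·4 + (0)·(-1) + 0·2 + 0·1 + (-1)·(-2) + 0·1 = 2
  c_6 = 0·4 + (0)·(-1) + 0·2 + 0·1 + (-1)·(-2) + (-1)·(1) = 1
Expand coordinatewise in base 3:
  c_1 = 0
  c_2 = 0
  c_3 = 2 = 2·3^0
  c_4 = 1 = 1·3^0
  c_5 = 2 = 2·3^0
  c_6 = 1 = 1·3^0
Factor λ_0 = (0, 0, 2, 1, 2, 1)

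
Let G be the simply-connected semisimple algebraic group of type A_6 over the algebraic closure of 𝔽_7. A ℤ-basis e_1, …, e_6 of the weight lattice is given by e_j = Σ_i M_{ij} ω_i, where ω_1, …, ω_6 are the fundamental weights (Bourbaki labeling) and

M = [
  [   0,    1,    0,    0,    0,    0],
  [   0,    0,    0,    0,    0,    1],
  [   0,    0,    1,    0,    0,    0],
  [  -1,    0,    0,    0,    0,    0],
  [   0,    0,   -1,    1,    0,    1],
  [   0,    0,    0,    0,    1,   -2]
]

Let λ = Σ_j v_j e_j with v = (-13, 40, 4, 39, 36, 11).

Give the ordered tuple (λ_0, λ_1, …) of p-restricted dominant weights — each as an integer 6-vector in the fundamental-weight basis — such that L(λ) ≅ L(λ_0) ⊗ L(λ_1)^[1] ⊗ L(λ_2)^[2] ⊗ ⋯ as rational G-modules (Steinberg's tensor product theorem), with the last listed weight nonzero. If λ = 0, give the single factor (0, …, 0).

((5, 4, 4, 6, 4, 0), (5, 1, 0, 1, 6, 2))

ω-coordinates c = M·v, v = (-13, 40, 4, 39, 36, 11):
  c_1 = (0)·(-13) + (1)·(40) + (0)·(4) + (0)·(39) + (0)·(36) + (0)·(11) = 40
  c_2 = (0)·(-13) + (0)·(40) + (0)·(4) + (0)·(39) + (0)·(36) + (1)·(11) = 11
  c_3 = (0)·(-13) + (0)·(40) + (1)·(4) + (0)·(39) + (0)·(36) + (0)·(11) = 4
  c_4 = (-1)·(-13) + (0)·(40) + (0)·(4) + (0)·(39) + (0)·(36) + (0)·(11) = 13
  c_5 = (0)·(-13) + (0)·(40) + (-1)·(4) + (1)·(39) + (0)·(36) + (1)·(11) = 46
  c_6 = (0)·(-13) + (0)·(40) + (0)·(4) + (0)·(39) + (1)·(36) + (-2)·(11) = 14
Expand coordinatewise in base 7:
  c_1 = 40 = 5·7^0 + 5·7^1
  c_2 = 11 = 4·7^0 + 1·7^1
  c_3 = 4 = 4·7^0
  c_4 = 13 = 6·7^0 + 1·7^1
  c_5 = 46 = 4·7^0 + 6·7^1
  c_6 = 14 = 0·7^0 + 2·7^1
p-restricted factor λ_0 = (5, 4, 4, 6, 4, 0)
p-restricted factor λ_1 = (5, 1, 0, 1, 6, 2)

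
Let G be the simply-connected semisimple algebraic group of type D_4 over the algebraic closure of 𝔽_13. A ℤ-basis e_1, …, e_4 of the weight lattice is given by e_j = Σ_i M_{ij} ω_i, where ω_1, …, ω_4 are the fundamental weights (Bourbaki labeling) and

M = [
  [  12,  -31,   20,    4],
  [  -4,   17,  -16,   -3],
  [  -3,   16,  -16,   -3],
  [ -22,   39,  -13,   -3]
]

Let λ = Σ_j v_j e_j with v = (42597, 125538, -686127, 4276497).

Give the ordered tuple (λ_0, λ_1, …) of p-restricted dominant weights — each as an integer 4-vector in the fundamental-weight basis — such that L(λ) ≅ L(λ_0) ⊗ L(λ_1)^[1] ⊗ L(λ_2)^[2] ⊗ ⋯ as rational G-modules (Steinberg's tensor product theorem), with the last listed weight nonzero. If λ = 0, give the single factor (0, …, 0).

((9, 5, 4, 11), (4, 6, 9, 12), (4, 1, 4, 3), (1, 12, 0, 9), (0, 3, 1, 1))

Compute c_i = Σ_j M_{ij} v_j with v = (42597, 125538, -686127, 4276497):
  c_1 = 12*42597 + -31*125538 + 20*-686127 + 4*4276497 = 2934
  c_2 = -4*42597 + 17*125538 + -16*-686127 + -3*4276497 = 112299
  c_3 = -3*42597 + 16*125538 + -16*-686127 + -3*4276497 = 29358
  c_4 = -22*42597 + 39*125538 + -13*-686127 + -3*4276497 = 49008
Writing each c_i in base p = 13:
  c_1 = 2934 = 9·13^0 + 4·13^1 + 4·13^2 + 1·13^3
  c_2 = 112299 = 5·13^0 + 6·13^1 + 1·13^2 + 12·13^3 + 3·13^4
  c_3 = 29358 = 4·13^0 + 9·13^1 + 4·13^2 + 0·13^3 + 1·13^4
  c_4 = 49008 = 11·13^0 + 12·13^1 + 3·13^2 + 9·13^3 + 1·13^4
λ_0 = (9, 5, 4, 11)
λ_1 = (4, 6, 9, 12)
λ_2 = (4, 1, 4, 3)
λ_3 = (1, 12, 0, 9)
λ_4 = (0, 3, 1, 1)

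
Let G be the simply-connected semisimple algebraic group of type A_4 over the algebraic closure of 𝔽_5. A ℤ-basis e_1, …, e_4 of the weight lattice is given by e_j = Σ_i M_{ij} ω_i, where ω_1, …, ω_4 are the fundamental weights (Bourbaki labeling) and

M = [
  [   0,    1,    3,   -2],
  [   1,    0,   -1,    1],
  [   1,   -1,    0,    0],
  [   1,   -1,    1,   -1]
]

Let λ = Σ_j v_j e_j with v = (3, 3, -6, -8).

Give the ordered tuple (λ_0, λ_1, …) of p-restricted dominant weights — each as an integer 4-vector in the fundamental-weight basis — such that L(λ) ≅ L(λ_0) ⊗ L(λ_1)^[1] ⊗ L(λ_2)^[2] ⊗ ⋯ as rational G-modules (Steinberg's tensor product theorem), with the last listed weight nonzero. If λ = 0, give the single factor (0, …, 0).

((1, 1, 0, 2),)

Change of basis e → ω: c = M·v where v = (3, 3, -6, -8):
  c_1 = 0·3 + 1·3 + (3)·(-6) + (-2)·(-8) = 1
  c_2 = 1·3 + 0·3 + (-1)·(-6) + (1)·(-8) = 1
  c_3 = 1·3 + (-1)·(3) + (0)·(-6) + (0)·(-8) = 0
  c_4 = 1·3 + (-1)·(3) + (1)·(-6) + (-1)·(-8) = 2
p = 5; digits c_i = Σ_j d_{ij}·5^j, 0 ≤ d_{ij} < 5:
  c_1 = 1 = 1·5^0
  c_2 = 1 = 1·5^0
  c_3 = 0
  c_4 = 2 = 2·5^0
λ_0 = (1, 1, 0, 2)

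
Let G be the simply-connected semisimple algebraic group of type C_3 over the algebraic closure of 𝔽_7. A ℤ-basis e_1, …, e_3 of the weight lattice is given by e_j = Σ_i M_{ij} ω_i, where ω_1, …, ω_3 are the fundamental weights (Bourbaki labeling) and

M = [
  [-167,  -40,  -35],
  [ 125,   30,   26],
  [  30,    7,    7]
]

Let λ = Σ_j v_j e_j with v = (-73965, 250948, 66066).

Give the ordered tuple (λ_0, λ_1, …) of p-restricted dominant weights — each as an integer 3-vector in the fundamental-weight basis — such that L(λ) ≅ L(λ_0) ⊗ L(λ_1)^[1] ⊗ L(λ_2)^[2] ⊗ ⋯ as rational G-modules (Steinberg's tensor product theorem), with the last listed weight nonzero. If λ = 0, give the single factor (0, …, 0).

ω-coordinates c = M·v, v = (-73965, 250948, 66066):
  c_1 = -167*-73965 + -40*250948 + -35*66066 = 1925
  c_2 = 125*-73965 + 30*250948 + 26*66066 = 531
  c_3 = 30*-73965 + 7*250948 + 7*66066 = 148
Expand coordinatewise in base 7:
  c_1 = 1925 = 0·7^0 + 2·7^1 + 4·7^2 + 5·7^3
  c_2 = 531 = 6·7^0 + 5·7^1 + 3·7^2 + 1·7^3
  c_3 = 148 = 1·7^0 + 0·7^1 + 3·7^2
p-restricted factor λ_0 = (0, 6, 1)
p-restricted factor λ_1 = (2, 5, 0)
p-restricted factor λ_2 = (4, 3, 3)
p-restricted factor λ_3 = (5, 1, 0)

((0, 6, 1), (2, 5, 0), (4, 3, 3), (5, 1, 0))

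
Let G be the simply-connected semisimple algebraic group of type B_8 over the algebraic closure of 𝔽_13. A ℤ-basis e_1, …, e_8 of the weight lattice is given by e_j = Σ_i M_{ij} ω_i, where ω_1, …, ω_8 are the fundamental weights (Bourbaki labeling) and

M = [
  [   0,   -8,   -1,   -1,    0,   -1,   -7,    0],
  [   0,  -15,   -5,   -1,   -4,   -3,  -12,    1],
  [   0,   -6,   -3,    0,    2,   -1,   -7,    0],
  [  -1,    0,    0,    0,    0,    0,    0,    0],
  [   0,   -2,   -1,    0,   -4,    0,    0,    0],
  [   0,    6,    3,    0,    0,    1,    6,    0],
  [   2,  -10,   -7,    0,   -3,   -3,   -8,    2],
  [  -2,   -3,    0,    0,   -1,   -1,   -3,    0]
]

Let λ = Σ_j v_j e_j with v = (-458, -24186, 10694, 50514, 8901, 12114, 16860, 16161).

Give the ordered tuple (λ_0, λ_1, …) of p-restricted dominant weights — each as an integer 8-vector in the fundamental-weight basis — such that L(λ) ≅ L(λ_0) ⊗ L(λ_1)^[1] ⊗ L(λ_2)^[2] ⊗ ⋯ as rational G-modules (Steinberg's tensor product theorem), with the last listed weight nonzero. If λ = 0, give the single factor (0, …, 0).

((1, 12, 0, 3, 7, 6, 2, 7), (9, 1, 2, 9, 3, 5, 11, 1), (12, 4, 4, 2, 12, 1, 2, 11))

In the fundamental-weight basis, λ has coordinates c = M·v (v = (-458, -24186, 10694, 50514, 8901, 12114, 16860, 16161)):
  c_1 = (0)·(-458) + (-8)·(-24186) + (-1)·(10694) + (-1)·(50514) + (0)·(8901) + (-1)·(12114) + (-7)·(16860) + (0)·(16161) = 2146
  c_2 = (0)·(-458) + (-15)·(-24186) + (-5)·(10694) + (-1)·(50514) + (-4)·(8901) + (-3)·(12114) + (-12)·(16860) + (1)·(16161) = 701
  c_3 = (0)·(-458) + (-6)·(-24186) + (-3)·(10694) + (0)·(50514) + (2)·(8901) + (-1)·(12114) + (-7)·(16860) + (0)·(16161) = 702
  c_4 = (-1)·(-458) + (0)·(-24186) + (0)·(10694) + (0)·(50514) + (0)·(8901) + (0)·(12114) + (0)·(16860) + (0)·(16161) = 458
  c_5 = (0)·(-458) + (-2)·(-24186) + (-1)·(10694) + (0)·(50514) + (-4)·(8901) + (0)·(12114) + (0)·(16860) + (0)·(16161) = 2074
  c_6 = (0)·(-458) + (6)·(-24186) + (3)·(10694) + (0)·(50514) + (0)·(8901) + (1)·(12114) + (6)·(16860) + (0)·(16161) = 240
  c_7 = (2)·(-458) + (-10)·(-24186) + (-7)·(10694) + (0)·(50514) + (-3)·(8901) + (-3)·(12114) + (-8)·(16860) + (2)·(16161) = 483
  c_8 = (-2)·(-458) + (-3)·(-24186) + (0)·(10694) + (0)·(50514) + (-1)·(8901) + (-1)·(12114) + (-3)·(16860) + (0)·(16161) = 1879
p = 13; digits c_i = Σ_j d_{ij}·13^j, 0 ≤ d_{ij} < 13:
  c_1 = 2146 = 1·13^0 + 9·13^1 + 12·13^2
  c_2 = 701 = 12·13^0 + 1·13^1 + 4·13^2
  c_3 = 702 = 0·13^0 + 2·13^1 + 4·13^2
  c_4 = 458 = 3·13^0 + 9·13^1 + 2·13^2
  c_5 = 2074 = 7·13^0 + 3·13^1 + 12·13^2
  c_6 = 240 = 6·13^0 + 5·13^1 + 1·13^2
  c_7 = 483 = 2·13^0 + 11·13^1 + 2·13^2
  c_8 = 1879 = 7·13^0 + 1·13^1 + 11·13^2
Factor λ_0 = (1, 12, 0, 3, 7, 6, 2, 7)
Factor λ_1 = (9, 1, 2, 9, 3, 5, 11, 1)
Factor λ_2 = (12, 4, 4, 2, 12, 1, 2, 11)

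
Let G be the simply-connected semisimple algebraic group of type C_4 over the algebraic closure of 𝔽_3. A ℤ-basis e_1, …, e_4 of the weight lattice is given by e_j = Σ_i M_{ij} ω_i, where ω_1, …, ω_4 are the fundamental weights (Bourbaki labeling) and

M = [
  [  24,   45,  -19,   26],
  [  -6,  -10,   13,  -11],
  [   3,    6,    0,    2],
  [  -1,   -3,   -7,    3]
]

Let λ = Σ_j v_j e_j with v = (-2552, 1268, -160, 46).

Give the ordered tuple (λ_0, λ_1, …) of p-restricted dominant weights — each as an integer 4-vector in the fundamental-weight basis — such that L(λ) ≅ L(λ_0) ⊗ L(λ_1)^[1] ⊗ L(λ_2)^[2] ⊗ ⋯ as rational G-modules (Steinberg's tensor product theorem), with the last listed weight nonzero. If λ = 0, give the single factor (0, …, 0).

((0, 1, 2, 0), (1, 0, 2, 2), (2, 2, 1, 0), (1, 1, 1, 0))

In the fundamental-weight basis, λ has coordinates c = M·v (v = (-2552, 1268, -160, 46)):
  c_1 = (24)·(-2552) + (45)·(1268) + (-19)·(-160) + (26)·(46) = 48
  c_2 = (-6)·(-2552) + (-10)·(1268) + (13)·(-160) + (-11)·(46) = 46
  c_3 = (3)·(-2552) + (6)·(1268) + (0)·(-160) + (2)·(46) = 44
  c_4 = (-1)·(-2552) + (-3)·(1268) + (-7)·(-160) + (3)·(46) = 6
Base-3 expansion of each c_i:
  c_1 = 48 = 0·3^0 + 1·3^1 + 2·3^2 + 1·3^3
  c_2 = 46 = 1·3^0 + 0·3^1 + 2·3^2 + 1·3^3
  c_3 = 44 = 2·3^0 + 2·3^1 + 1·3^2 + 1·3^3
  c_4 = 6 = 0·3^0 + 2·3^1
Factor λ_0 = (0, 1, 2, 0)
Factor λ_1 = (1, 0, 2, 2)
Factor λ_2 = (2, 2, 1, 0)
Factor λ_3 = (1, 1, 1, 0)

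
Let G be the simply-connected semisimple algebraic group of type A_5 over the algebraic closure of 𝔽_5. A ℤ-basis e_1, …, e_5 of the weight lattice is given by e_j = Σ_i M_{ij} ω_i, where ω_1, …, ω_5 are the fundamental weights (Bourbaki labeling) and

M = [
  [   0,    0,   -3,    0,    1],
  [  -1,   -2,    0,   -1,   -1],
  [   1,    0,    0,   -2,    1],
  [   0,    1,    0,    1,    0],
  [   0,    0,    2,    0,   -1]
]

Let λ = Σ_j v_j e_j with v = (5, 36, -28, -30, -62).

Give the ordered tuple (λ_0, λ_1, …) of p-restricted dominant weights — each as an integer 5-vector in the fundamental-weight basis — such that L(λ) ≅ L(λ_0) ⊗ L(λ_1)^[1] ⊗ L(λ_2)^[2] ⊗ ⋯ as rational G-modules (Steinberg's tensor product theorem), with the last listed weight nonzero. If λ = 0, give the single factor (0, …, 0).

Change of basis e → ω: c = M·v where v = (5, 36, -28, -30, -62):
  c_1 = 0*5 + 0*36 + -3*-28 + 0*-30 + 1*-62 = 22
  c_2 = -1*5 + -2*36 + 0*-28 + -1*-30 + -1*-62 = 15
  c_3 = 1*5 + 0*36 + 0*-28 + -2*-30 + 1*-62 = 3
  c_4 = 0*5 + 1*36 + 0*-28 + 1*-30 + 0*-62 = 6
  c_5 = 0*5 + 0*36 + 2*-28 + 0*-30 + -1*-62 = 6
Expand coordinatewise in base 5:
  c_1 = 22 = 2·5^0 + 4·5^1
  c_2 = 15 = 0·5^0 + 3·5^1
  c_3 = 3 = 3·5^0
  c_4 = 6 = 1·5^0 + 1·5^1
  c_5 = 6 = 1·5^0 + 1·5^1
p-restricted factor λ_0 = (2, 0, 3, 1, 1)
p-restricted factor λ_1 = (4, 3, 0, 1, 1)

((2, 0, 3, 1, 1), (4, 3, 0, 1, 1))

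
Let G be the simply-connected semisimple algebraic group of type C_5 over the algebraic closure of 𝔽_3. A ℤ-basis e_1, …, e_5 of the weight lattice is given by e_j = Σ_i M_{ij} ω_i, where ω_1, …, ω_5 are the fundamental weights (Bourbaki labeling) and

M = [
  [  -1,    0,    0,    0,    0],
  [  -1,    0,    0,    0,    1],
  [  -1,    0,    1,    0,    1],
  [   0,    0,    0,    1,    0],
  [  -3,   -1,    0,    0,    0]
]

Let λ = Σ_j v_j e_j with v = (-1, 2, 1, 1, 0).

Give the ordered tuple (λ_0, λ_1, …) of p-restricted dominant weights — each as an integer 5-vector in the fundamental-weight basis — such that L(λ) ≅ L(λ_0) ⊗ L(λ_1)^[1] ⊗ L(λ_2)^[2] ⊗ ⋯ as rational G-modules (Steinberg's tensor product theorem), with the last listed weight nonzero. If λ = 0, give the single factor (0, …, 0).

In the fundamental-weight basis, λ has coordinates c = M·v (v = (-1, 2, 1, 1, 0)):
  c_1 = (-1)·(-1) + (0)·(2) + (0)·(1) + (0)·(1) + (0)·(0) = 1
  c_2 = (-1)·(-1) + (0)·(2) + (0)·(1) + (0)·(1) + (1)·(0) = 1
  c_3 = (-1)·(-1) + (0)·(2) + (1)·(1) + (0)·(1) + (1)·(0) = 2
  c_4 = (0)·(-1) + (0)·(2) + (0)·(1) + (1)·(1) + (0)·(0) = 1
  c_5 = (-3)·(-1) + (-1)·(2) + (0)·(1) + (0)·(1) + (0)·(0) = 1
Writing each c_i in base p = 3:
  c_1 = 1 = 1·3^0
  c_2 = 1 = 1·3^0
  c_3 = 2 = 2·3^0
  c_4 = 1 = 1·3^0
  c_5 = 1 = 1·3^0
Factor λ_0 = (1, 1, 2, 1, 1)

((1, 1, 2, 1, 1),)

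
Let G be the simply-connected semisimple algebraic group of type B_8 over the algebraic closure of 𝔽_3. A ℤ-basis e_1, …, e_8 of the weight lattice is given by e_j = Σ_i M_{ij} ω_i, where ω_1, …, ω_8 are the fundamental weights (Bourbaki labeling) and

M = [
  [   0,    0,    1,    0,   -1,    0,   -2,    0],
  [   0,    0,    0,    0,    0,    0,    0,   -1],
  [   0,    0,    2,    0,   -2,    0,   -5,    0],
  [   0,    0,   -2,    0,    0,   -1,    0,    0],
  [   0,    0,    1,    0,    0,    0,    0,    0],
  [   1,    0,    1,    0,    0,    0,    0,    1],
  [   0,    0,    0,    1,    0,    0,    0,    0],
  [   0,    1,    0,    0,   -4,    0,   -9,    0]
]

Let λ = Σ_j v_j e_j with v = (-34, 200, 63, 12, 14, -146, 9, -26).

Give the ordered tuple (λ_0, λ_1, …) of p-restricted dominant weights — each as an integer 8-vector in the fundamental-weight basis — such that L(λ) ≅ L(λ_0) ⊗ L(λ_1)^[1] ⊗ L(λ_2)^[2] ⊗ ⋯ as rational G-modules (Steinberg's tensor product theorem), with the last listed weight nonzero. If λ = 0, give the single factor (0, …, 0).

Change of basis e → ω: c = M·v where v = (-34, 200, 63, 12, 14, -146, 9, -26):
  c_1 = 0*-34 + 0*200 + 1*63 + 0*12 + -1*14 + 0*-146 + -2*9 + 0*-26 = 31
  c_2 = 0*-34 + 0*200 + 0*63 + 0*12 + 0*14 + 0*-146 + 0*9 + -1*-26 = 26
  c_3 = 0*-34 + 0*200 + 2*63 + 0*12 + -2*14 + 0*-146 + -5*9 + 0*-26 = 53
  c_4 = 0*-34 + 0*200 + -2*63 + 0*12 + 0*14 + -1*-146 + 0*9 + 0*-26 = 20
  c_5 = 0*-34 + 0*200 + 1*63 + 0*12 + 0*14 + 0*-146 + 0*9 + 0*-26 = 63
  c_6 = 1*-34 + 0*200 + 1*63 + 0*12 + 0*14 + 0*-146 + 0*9 + 1*-26 = 3
  c_7 = 0*-34 + 0*200 + 0*63 + 1*12 + 0*14 + 0*-146 + 0*9 + 0*-26 = 12
  c_8 = 0*-34 + 1*200 + 0*63 + 0*12 + -4*14 + 0*-146 + -9*9 + 0*-26 = 63
Expand coordinatewise in base 3:
  c_1 = 31 = 1·3^0 + 1·3^1 + 0·3^2 + 1·3^3
  c_2 = 26 = 2·3^0 + 2·3^1 + 2·3^2
  c_3 = 53 = 2·3^0 + 2·3^1 + 2·3^2 + 1·3^3
  c_4 = 20 = 2·3^0 + 0·3^1 + 2·3^2
  c_5 = 63 = 0·3^0 + 0·3^1 + 1·3^2 + 2·3^3
  c_6 = 3 = 0·3^0 + 1·3^1
  c_7 = 12 = 0·3^0 + 1·3^1 + 1·3^2
  c_8 = 63 = 0·3^0 + 0·3^1 + 1·3^2 + 2·3^3
λ_0 = (1, 2, 2, 2, 0, 0, 0, 0)
λ_1 = (1, 2, 2, 0, 0, 1, 1, 0)
λ_2 = (0, 2, 2, 2, 1, 0, 1, 1)
λ_3 = (1, 0, 1, 0, 2, 0, 0, 2)

((1, 2, 2, 2, 0, 0, 0, 0), (1, 2, 2, 0, 0, 1, 1, 0), (0, 2, 2, 2, 1, 0, 1, 1), (1, 0, 1, 0, 2, 0, 0, 2))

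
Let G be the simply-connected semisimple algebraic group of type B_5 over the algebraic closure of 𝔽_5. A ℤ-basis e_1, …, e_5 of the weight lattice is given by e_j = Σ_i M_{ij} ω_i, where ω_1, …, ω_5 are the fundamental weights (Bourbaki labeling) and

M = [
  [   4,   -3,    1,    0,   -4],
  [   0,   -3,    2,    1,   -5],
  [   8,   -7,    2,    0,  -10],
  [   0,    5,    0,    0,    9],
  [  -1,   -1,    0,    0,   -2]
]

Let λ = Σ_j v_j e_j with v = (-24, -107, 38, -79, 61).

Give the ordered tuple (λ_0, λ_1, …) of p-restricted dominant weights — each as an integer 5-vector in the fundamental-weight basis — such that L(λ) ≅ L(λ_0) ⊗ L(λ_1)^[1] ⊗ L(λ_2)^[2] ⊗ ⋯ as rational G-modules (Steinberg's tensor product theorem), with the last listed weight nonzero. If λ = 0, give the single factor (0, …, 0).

((4, 3, 3, 4, 4), (3, 2, 4, 2, 1))

Compute c_i = Σ_j M_{ij} v_j with v = (-24, -107, 38, -79, 61):
  c_1 = (4)·(-24) + (-3)·(-107) + (1)·(38) + (0)·(-79) + (-4)·(61) = 19
  c_2 = (0)·(-24) + (-3)·(-107) + (2)·(38) + (1)·(-79) + (-5)·(61) = 13
  c_3 = (8)·(-24) + (-7)·(-107) + (2)·(38) + (0)·(-79) + (-10)·(61) = 23
  c_4 = (0)·(-24) + (5)·(-107) + (0)·(38) + (0)·(-79) + (9)·(61) = 14
  c_5 = (-1)·(-24) + (-1)·(-107) + (0)·(38) + (0)·(-79) + (-2)·(61) = 9
Expand coordinatewise in base 5:
  c_1 = 19 = 4·5^0 + 3·5^1
  c_2 = 13 = 3·5^0 + 2·5^1
  c_3 = 23 = 3·5^0 + 4·5^1
  c_4 = 14 = 4·5^0 + 2·5^1
  c_5 = 9 = 4·5^0 + 1·5^1
Factor λ_0 = (4, 3, 3, 4, 4)
Factor λ_1 = (3, 2, 4, 2, 1)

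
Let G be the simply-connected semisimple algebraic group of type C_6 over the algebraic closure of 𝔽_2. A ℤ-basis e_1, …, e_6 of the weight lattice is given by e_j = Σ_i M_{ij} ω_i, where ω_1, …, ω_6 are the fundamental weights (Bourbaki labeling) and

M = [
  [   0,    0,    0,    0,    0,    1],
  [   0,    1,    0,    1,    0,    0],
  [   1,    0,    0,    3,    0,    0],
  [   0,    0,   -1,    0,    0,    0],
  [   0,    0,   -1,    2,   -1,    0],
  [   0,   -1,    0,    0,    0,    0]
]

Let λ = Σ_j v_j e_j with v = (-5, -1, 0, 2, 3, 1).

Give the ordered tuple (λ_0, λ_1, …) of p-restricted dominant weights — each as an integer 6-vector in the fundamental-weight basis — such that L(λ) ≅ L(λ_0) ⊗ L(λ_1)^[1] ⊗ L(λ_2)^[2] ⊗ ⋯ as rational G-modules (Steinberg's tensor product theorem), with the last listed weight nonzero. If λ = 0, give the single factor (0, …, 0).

In the fundamental-weight basis, λ has coordinates c = M·v (v = (-5, -1, 0, 2, 3, 1)):
  c_1 = (0)·(-5) + (0)·(-1) + (0)·(0) + (0)·(2) + (0)·(3) + (1)·(1) = 1
  c_2 = (0)·(-5) + (1)·(-1) + (0)·(0) + (1)·(2) + (0)·(3) + (0)·(1) = 1
  c_3 = (1)·(-5) + (0)·(-1) + (0)·(0) + (3)·(2) + (0)·(3) + (0)·(1) = 1
  c_4 = (0)·(-5) + (0)·(-1) + (-1)·(0) + (0)·(2) + (0)·(3) + (0)·(1) = 0
  c_5 = (0)·(-5) + (0)·(-1) + (-1)·(0) + (2)·(2) + (-1)·(3) + (0)·(1) = 1
  c_6 = (0)·(-5) + (-1)·(-1) + (0)·(0) + (0)·(2) + (0)·(3) + (0)·(1) = 1
Writing each c_i in base p = 2:
  c_1 = 1 = 1·2^0
  c_2 = 1 = 1·2^0
  c_3 = 1 = 1·2^0
  c_4 = 0
  c_5 = 1 = 1·2^0
  c_6 = 1 = 1·2^0
λ_0 = (1, 1, 1, 0, 1, 1)

((1, 1, 1, 0, 1, 1),)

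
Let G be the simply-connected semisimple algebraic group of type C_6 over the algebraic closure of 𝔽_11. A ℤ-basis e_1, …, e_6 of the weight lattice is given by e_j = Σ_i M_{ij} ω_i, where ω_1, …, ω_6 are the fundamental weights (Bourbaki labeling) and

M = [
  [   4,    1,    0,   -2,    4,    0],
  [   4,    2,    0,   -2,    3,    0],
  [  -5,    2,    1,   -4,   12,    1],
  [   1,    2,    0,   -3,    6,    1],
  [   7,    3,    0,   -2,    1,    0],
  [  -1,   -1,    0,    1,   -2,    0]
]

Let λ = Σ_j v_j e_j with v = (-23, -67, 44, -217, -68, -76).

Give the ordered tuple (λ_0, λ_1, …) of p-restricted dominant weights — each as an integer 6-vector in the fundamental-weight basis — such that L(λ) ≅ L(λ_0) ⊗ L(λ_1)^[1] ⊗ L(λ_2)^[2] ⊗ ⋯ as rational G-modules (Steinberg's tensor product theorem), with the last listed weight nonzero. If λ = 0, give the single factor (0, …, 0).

Change of basis e → ω: c = M·v where v = (-23, -67, 44, -217, -68, -76):
  c_1 = 4*-23 + 1*-67 + 0*44 + -2*-217 + 4*-68 + 0*-76 = 3
  c_2 = 4*-23 + 2*-67 + 0*44 + -2*-217 + 3*-68 + 0*-76 = 4
  c_3 = -5*-23 + 2*-67 + 1*44 + -4*-217 + 12*-68 + 1*-76 = 1
  c_4 = 1*-23 + 2*-67 + 0*44 + -3*-217 + 6*-68 + 1*-76 = 10
  c_5 = 7*-23 + 3*-67 + 0*44 + -2*-217 + 1*-68 + 0*-76 = 4
  c_6 = -1*-23 + -1*-67 + 0*44 + 1*-217 + -2*-68 + 0*-76 = 9
Base-11 expansion of each c_i:
  c_1 = 3 = 3·11^0
  c_2 = 4 = 4·11^0
  c_3 = 1 = 1·11^0
  c_4 = 10 = 10·11^0
  c_5 = 4 = 4·11^0
  c_6 = 9 = 9·11^0
λ_0 = (3, 4, 1, 10, 4, 9)

((3, 4, 1, 10, 4, 9),)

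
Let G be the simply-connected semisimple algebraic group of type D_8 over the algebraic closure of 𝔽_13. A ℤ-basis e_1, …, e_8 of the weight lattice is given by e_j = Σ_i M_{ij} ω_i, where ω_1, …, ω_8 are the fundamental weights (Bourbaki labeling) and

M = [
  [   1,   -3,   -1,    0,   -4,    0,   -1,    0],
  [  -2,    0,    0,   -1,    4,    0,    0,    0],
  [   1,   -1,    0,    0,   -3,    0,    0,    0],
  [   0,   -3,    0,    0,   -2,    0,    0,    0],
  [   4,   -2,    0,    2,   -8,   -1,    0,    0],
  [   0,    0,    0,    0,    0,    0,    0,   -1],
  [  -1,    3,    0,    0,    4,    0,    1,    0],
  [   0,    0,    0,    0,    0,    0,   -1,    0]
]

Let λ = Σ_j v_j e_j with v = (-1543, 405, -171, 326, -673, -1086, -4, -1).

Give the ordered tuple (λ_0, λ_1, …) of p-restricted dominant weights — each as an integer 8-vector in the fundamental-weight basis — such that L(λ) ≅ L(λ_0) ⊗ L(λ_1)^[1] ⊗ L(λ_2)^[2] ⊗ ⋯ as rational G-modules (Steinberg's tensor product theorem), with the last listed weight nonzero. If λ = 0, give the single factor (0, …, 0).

((5, 3, 6, 1, 10, 1, 10, 4), (8, 5, 5, 10, 10, 0, 4, 0))

Compute c_i = Σ_j M_{ij} v_j with v = (-1543, 405, -171, 326, -673, -1086, -4, -1):
  c_1 = (1)·(-1543) + (-3)·(405) + (-1)·(-171) + 0·326 + (-4)·(-673) + (0)·(-1086) + (-1)·(-4) + (0)·(-1) = 109
  c_2 = (-2)·(-1543) + 0·405 + (0)·(-171) + (-1)·(326) + (4)·(-673) + (0)·(-1086) + (0)·(-4) + (0)·(-1) = 68
  c_3 = (1)·(-1543) + (-1)·(405) + (0)·(-171) + 0·326 + (-3)·(-673) + (0)·(-1086) + (0)·(-4) + (0)·(-1) = 71
  c_4 = (0)·(-1543) + (-3)·(405) + (0)·(-171) + 0·326 + (-2)·(-673) + (0)·(-1086) + (0)·(-4) + (0)·(-1) = 131
  c_5 = (4)·(-1543) + (-2)·(405) + (0)·(-171) + 2·326 + (-8)·(-673) + (-1)·(-1086) + (0)·(-4) + (0)·(-1) = 140
  c_6 = (0)·(-1543) + 0·405 + (0)·(-171) + 0·326 + (0)·(-673) + (0)·(-1086) + (0)·(-4) + (-1)·(-1) = 1
  c_7 = (-1)·(-1543) + 3·405 + (0)·(-171) + 0·326 + (4)·(-673) + (0)·(-1086) + (1)·(-4) + (0)·(-1) = 62
  c_8 = (0)·(-1543) + 0·405 + (0)·(-171) + 0·326 + (0)·(-673) + (0)·(-1086) + (-1)·(-4) + (0)·(-1) = 4
p = 13; digits c_i = Σ_j d_{ij}·13^j, 0 ≤ d_{ij} < 13:
  c_1 = 109 = 5·13^0 + 8·13^1
  c_2 = 68 = 3·13^0 + 5·13^1
  c_3 = 71 = 6·13^0 + 5·13^1
  c_4 = 131 = 1·13^0 + 10·13^1
  c_5 = 140 = 10·13^0 + 10·13^1
  c_6 = 1 = 1·13^0
  c_7 = 62 = 10·13^0 + 4·13^1
  c_8 = 4 = 4·13^0
p-restricted factor λ_0 = (5, 3, 6, 1, 10, 1, 10, 4)
p-restricted factor λ_1 = (8, 5, 5, 10, 10, 0, 4, 0)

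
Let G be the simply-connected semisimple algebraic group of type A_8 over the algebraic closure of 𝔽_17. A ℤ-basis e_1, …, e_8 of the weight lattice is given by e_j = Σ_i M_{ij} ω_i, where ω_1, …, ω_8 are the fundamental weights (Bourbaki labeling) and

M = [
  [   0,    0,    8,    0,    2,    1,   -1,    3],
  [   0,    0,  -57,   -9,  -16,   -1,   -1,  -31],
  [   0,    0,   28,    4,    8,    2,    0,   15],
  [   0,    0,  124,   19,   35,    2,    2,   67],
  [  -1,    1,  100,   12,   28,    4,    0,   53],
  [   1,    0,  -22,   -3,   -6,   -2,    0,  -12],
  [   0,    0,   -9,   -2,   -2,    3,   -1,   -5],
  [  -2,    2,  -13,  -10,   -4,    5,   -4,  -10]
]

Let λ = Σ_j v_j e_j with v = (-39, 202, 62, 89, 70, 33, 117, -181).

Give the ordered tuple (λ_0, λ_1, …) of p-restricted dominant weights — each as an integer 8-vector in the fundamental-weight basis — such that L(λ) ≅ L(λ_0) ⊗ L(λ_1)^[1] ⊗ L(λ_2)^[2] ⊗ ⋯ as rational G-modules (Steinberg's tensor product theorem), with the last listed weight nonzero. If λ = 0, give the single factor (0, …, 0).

((9, 6, 3, 2, 8, 16, 11, 13),)

Change of basis e → ω: c = M·v where v = (-39, 202, 62, 89, 70, 33, 117, -181):
  c_1 = 0*-39 + 0*202 + 8*62 + 0*89 + 2*70 + 1*33 + -1*117 + 3*-181 = 9
  c_2 = 0*-39 + 0*202 + -57*62 + -9*89 + -16*70 + -1*33 + -1*117 + -31*-181 = 6
  c_3 = 0*-39 + 0*202 + 28*62 + 4*89 + 8*70 + 2*33 + 0*117 + 15*-181 = 3
  c_4 = 0*-39 + 0*202 + 124*62 + 19*89 + 35*70 + 2*33 + 2*117 + 67*-181 = 2
  c_5 = -1*-39 + 1*202 + 100*62 + 12*89 + 28*70 + 4*33 + 0*117 + 53*-181 = 8
  c_6 = 1*-39 + 0*202 + -22*62 + -3*89 + -6*70 + -2*33 + 0*117 + -12*-181 = 16
  c_7 = 0*-39 + 0*202 + -9*62 + -2*89 + -2*70 + 3*33 + -1*117 + -5*-181 = 11
  c_8 = -2*-39 + 2*202 + -13*62 + -10*89 + -4*70 + 5*33 + -4*117 + -10*-181 = 13
Writing each c_i in base p = 17:
  c_1 = 9 = 9·17^0
  c_2 = 6 = 6·17^0
  c_3 = 3 = 3·17^0
  c_4 = 2 = 2·17^0
  c_5 = 8 = 8·17^0
  c_6 = 16 = 16·17^0
  c_7 = 11 = 11·17^0
  c_8 = 13 = 13·17^0
Factor λ_0 = (9, 6, 3, 2, 8, 16, 11, 13)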